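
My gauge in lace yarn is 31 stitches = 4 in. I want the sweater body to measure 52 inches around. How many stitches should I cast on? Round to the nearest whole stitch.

31 stitches / 4 in = 7.75 stitches per inch.
52 × 7.75 = 403.00 stitches.

CO 403 sts.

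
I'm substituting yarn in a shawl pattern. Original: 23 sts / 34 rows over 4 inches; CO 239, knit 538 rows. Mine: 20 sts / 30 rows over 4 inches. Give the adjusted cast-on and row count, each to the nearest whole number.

Stitches: 239 × 20/23 = 207.83 → 208.
Rows: 538 × 30/34 = 474.71 → 475.

Cast on 208 stitches; work 475 rows.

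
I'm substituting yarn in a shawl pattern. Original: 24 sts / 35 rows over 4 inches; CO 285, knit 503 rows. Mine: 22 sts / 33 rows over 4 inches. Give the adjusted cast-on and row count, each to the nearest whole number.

Cast on 261 stitches; work 474 rows.

Stitches: 285 × 22/24 = 261.25 → 261.
Rows: 503 × 33/35 = 474.26 → 474.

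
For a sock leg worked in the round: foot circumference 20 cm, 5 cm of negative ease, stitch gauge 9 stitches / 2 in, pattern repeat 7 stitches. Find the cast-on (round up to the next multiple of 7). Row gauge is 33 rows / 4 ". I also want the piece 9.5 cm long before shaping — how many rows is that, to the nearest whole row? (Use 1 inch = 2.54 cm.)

Cast on 28 stitches; work 31 rows.

Finished = 20 − 5 = 15 cm.
15 cm × 1/2.54 = 5.91 inches.
9/2 = 4.5 sts per in; 5.91 × 4.5 = 26.57 sts.
Next multiple of 7 → 28.
9.5 cm = 3.74 inches; × 8.25 = 30.86 → 31 rows.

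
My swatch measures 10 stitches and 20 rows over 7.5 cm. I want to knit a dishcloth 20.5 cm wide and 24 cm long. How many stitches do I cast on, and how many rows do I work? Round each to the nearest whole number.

Stitch gauge = 10/7.5 = 1.333 sts/cm; 20.5 × 1.333 = 27.33 → 27 sts.
Row gauge = 20/7.5 = 2.667 rows/cm; 24 × 2.667 = 64.00 → 64 rows.

Cast on 27 stitches and work 64 rows.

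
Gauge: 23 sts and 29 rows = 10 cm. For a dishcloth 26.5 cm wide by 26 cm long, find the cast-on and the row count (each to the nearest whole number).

Stitch gauge = 23/10 = 2.3 sts/cm; 26.5 × 2.3 = 60.95 → 61 sts.
Row gauge = 29/10 = 2.9 rows/cm; 26 × 2.9 = 75.40 → 75 rows.

Cast on 61 stitches and work 75 rows.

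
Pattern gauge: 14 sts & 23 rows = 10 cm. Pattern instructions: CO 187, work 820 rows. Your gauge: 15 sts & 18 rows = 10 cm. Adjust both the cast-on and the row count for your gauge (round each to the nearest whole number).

Stitches: 187 × 15/14 = 200.36 → 200.
Rows: 820 × 18/23 = 641.74 → 642.

Cast on 200 stitches; work 642 rows.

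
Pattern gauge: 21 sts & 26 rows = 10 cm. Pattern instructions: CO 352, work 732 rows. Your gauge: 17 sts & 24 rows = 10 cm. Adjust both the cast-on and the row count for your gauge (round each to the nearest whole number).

Cast on 285 stitches; work 676 rows.

Stitches: 352 × 17/21 = 284.95 → 285.
Rows: 732 × 24/26 = 675.69 → 676.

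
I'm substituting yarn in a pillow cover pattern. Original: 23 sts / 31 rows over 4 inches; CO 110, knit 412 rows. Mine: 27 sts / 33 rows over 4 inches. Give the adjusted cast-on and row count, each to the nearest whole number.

Cast on 129 stitches; work 439 rows.

Stitches: 110 × 27/23 = 129.13 → 129.
Rows: 412 × 33/31 = 438.58 → 439.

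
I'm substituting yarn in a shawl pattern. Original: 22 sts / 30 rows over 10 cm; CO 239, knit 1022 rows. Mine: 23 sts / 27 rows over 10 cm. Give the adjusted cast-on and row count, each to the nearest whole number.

Cast on 250 stitches; work 920 rows.

Stitches: 239 × 23/22 = 249.86 → 250.
Rows: 1022 × 27/30 = 919.80 → 920.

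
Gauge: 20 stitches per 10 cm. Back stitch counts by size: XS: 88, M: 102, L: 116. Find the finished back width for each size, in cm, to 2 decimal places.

20/10 = 2 sts per cm.
XS: 88 / 2 = 44.000 → 44.00 cm.
M: 102 / 2 = 51.000 → 51.00 cm.
L: 116 / 2 = 58.000 → 58.00 cm.

XS 44.00 cm; M 51.00 cm; L 58.00 cm.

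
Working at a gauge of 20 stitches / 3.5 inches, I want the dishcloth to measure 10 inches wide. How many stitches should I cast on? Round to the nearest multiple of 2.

CO 58 sts.

20 stitches / 3.5 in = 5.714 stitches per inch.
10 × 5.714 = 57.14 stitches.
Round to nearest multiple of 2 → 58.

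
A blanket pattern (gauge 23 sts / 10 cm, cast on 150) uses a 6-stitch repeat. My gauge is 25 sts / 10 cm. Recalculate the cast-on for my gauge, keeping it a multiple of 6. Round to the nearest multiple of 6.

CO 162 sts.

150 × 25 / 23 = 163.04.
Nearest multiple of 6: 162.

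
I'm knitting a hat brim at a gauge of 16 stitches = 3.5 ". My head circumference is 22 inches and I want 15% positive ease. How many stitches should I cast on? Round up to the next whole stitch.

Finished = 22 × 1.15 = 25.30 in.
16 / 3.5 = 4.571 sts per inch.
25.30 × 4.571 = 115.66 sts.
→ 116 sts.

Cast on 116 stitches.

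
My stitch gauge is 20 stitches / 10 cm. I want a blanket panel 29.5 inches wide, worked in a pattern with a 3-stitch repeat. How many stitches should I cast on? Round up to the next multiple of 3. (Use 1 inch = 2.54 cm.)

29.5 in = 29.5 × 2.54 = 74.93 cm.
20 / 10 = 2 sts/cm.
74.93 × 2 = 149.86 sts.
→ 150.

150 stitches.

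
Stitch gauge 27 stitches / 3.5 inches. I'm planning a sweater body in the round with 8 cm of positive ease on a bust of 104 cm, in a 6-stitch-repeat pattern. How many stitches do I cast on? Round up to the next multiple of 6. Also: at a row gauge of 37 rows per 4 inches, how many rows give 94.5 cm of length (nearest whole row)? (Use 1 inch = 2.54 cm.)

Finished = 104 + 8 = 112 cm.
112 cm × 1/2.54 = 44.09 inches.
27/3.5 = 7.714 sts per in; 44.09 × 7.714 = 340.16 sts.
Next multiple of 6 → 342.
94.5 cm = 37.20 inches; × 9.25 = 344.14 → 344 rows.

Cast on 342 stitches; work 344 rows.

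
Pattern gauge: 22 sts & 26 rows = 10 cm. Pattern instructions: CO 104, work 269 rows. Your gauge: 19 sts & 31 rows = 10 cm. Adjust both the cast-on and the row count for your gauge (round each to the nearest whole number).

Cast on 90 stitches; work 321 rows.

Stitches: 104 × 19/22 = 89.82 → 90.
Rows: 269 × 31/26 = 320.73 → 321.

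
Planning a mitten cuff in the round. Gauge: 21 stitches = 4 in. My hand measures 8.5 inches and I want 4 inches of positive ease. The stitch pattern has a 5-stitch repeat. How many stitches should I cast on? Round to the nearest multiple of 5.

Cast on 65 stitches.

Finished = 8.5 + 4 = 12.5 inches.
21 / 4 = 5.25 sts/in.
12.5 × 5.25 = 65.62 sts.
Nearest multiple of 5: 65.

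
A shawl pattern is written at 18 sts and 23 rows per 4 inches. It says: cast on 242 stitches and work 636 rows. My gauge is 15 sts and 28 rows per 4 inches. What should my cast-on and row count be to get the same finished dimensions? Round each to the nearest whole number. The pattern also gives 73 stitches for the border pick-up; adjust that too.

Cast on 202 stitches; work 774 rows; border pick-up 61 stitches.

Stitches: 242 × 15/18 = 201.67 → 202.
Rows: 636 × 28/23 = 774.26 → 774.
border pick-up: 73 × 15/18 = 60.83 → 61.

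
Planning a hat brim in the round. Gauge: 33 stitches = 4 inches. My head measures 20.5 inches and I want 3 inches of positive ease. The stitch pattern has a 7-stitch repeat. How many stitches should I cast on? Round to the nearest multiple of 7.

Finished = 20.5 + 3 = 23.5 inches.
33 / 4 = 8.25 sts/in.
23.5 × 8.25 = 193.88 sts.
Nearest multiple of 7: 196.

Cast on 196 stitches.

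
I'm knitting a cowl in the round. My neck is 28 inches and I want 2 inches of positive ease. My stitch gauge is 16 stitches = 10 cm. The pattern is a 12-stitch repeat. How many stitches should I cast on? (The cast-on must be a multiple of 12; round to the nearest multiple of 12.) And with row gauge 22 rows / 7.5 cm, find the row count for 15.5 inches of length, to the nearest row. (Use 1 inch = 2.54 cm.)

Finished = 28 + 2 = 30 inches.
30 inches × 2.54 = 76.20 cm.
16/10 = 1.6 sts per cm; 76.20 × 1.6 = 121.92 sts.
Nearest multiple of 12 → 120.
15.5 inches = 39.37 cm; × 2.933 = 115.49 → 115 rows.

Cast on 120 stitches; work 115 rows.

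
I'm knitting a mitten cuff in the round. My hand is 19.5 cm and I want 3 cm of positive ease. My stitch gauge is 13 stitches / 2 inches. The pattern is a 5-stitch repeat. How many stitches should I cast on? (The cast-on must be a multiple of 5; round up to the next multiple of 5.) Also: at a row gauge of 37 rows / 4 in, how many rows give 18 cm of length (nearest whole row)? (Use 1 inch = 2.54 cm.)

Cast on 60 stitches; work 66 rows.

Finished = 19.5 + 3 = 22.5 cm.
22.5 cm × 1/2.54 = 8.86 inches.
13/2 = 6.5 sts per in; 8.86 × 6.5 = 57.58 sts.
Next multiple of 5 → 60.
18 cm = 7.09 inches; × 9.25 = 65.55 → 66 rows.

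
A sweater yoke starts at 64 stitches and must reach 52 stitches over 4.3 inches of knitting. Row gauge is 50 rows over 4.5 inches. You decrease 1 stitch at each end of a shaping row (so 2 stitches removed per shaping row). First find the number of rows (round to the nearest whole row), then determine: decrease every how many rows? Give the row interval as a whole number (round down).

Rows = 4.3 × 11.111 = 47.8 → 48 rows.
Stitches to remove: 12 → 6 shaping rows (at 2 st each).
48 / 6 = 8.00 → every 8 rows.

Decrease every 8th row.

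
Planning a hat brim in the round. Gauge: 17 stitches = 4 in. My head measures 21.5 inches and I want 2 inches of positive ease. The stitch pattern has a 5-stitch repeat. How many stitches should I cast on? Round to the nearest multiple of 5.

Finished = 21.5 + 2 = 23.5 inches.
17 / 4 = 4.25 sts/in.
23.5 × 4.25 = 99.88 sts.
Nearest multiple of 5: 100.

Cast on 100 stitches.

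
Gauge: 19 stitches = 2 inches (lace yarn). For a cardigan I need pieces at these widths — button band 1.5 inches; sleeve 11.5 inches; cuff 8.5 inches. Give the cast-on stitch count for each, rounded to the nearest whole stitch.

button band 14; sleeve 109; cuff 81.

Rate = 19/2 = 9.5 sts per in.
button band: 1.5 × 9.5 = 14.25 → 14.
sleeve: 11.5 × 9.5 = 109.25 → 109.
cuff: 8.5 × 9.5 = 80.75 → 81.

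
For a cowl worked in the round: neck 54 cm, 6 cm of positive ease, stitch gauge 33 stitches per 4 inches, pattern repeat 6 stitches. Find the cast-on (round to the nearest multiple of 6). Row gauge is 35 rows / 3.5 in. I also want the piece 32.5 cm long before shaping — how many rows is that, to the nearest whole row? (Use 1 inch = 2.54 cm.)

Finished = 54 + 6 = 60 cm.
60 cm × 1/2.54 = 23.62 inches.
33/4 = 8.25 sts per in; 23.62 × 8.25 = 194.88 sts.
Nearest multiple of 6 → 192.
32.5 cm = 12.80 inches; × 10 = 127.95 → 128 rows.

Cast on 192 stitches; work 128 rows.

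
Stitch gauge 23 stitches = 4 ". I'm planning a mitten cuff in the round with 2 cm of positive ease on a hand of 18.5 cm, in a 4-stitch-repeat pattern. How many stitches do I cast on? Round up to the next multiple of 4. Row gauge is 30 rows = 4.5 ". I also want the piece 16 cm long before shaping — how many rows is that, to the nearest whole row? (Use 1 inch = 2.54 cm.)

Cast on 48 stitches; work 42 rows.

Finished = 18.5 + 2 = 20.5 cm.
20.5 cm × 1/2.54 = 8.07 inches.
23/4 = 5.75 sts per in; 8.07 × 5.75 = 46.41 sts.
Next multiple of 4 → 48.
16 cm = 6.30 inches; × 6.667 = 41.99 → 42 rows.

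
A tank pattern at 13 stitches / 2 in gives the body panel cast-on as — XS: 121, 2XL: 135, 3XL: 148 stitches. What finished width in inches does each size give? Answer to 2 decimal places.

13/2 = 6.5 sts per in.
XS: 121 / 6.5 = 18.615 → 18.62 in.
2XL: 135 / 6.5 = 20.769 → 20.77 in.
3XL: 148 / 6.5 = 22.769 → 22.77 in.

XS 18.62 inches; 2XL 20.77 inches; 3XL 22.77 inches.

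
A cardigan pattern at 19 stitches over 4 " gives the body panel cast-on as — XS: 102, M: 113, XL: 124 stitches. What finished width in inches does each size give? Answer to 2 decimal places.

19/4 = 4.75 sts per in.
XS: 102 / 4.75 = 21.474 → 21.47 in.
M: 113 / 4.75 = 23.789 → 23.79 in.
XL: 124 / 4.75 = 26.105 → 26.11 in.

XS 21.47 inches; M 23.79 inches; XL 26.11 inches.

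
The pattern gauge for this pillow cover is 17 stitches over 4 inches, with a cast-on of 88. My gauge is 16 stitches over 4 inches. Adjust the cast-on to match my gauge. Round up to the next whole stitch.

CO 83 sts.

Scale factor = 16 / 17 = 0.941.
88 × 16 / 17 = 82.82 sts.
→ 83 sts.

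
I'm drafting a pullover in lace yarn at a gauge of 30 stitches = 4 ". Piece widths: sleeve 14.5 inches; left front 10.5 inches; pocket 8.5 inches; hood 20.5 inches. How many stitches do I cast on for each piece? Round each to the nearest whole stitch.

sleeve 109; left front 79; pocket 64; hood 154.

Rate = 30/4 = 7.5 sts per in.
sleeve: 14.5 × 7.5 = 108.75 → 109.
left front: 10.5 × 7.5 = 78.75 → 79.
pocket: 8.5 × 7.5 = 63.75 → 64.
hood: 20.5 × 7.5 = 153.75 → 154.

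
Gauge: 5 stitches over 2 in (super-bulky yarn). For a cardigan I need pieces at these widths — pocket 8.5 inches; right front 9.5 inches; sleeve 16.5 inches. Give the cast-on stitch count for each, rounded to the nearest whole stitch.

Rate = 5/2 = 2.5 sts per in.
pocket: 8.5 × 2.5 = 21.25 → 21.
right front: 9.5 × 2.5 = 23.75 → 24.
sleeve: 16.5 × 2.5 = 41.25 → 41.

pocket 21; right front 24; sleeve 41.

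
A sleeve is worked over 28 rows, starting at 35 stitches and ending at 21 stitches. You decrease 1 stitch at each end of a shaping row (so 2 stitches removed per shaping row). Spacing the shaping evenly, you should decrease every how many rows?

Stitches to remove: |21 − 35| = 14.
Shaping rows needed: 14 / 2 = 7.
28 rows / 7 = every 4 rows.

Decrease every 4th row.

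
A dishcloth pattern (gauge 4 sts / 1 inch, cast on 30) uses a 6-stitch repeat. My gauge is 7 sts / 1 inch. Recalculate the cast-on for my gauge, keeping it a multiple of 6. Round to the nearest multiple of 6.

30 × 7 / 4 = 52.50.
Nearest multiple of 6: 54.

54 stitches.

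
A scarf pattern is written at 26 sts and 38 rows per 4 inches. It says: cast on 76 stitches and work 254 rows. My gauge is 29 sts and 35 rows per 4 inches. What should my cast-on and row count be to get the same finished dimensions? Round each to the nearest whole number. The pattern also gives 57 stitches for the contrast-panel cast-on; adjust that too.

Cast on 85 stitches; work 234 rows; contrast-panel cast-on 64 stitches.

Stitches: 76 × 29/26 = 84.77 → 85.
Rows: 254 × 35/38 = 233.95 → 234.
contrast-panel cast-on: 57 × 29/26 = 63.58 → 64.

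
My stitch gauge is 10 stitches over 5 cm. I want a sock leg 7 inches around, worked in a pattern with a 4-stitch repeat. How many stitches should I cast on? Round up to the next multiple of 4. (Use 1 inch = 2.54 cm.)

7 in = 7 × 2.54 = 17.78 cm.
10 / 5 = 2 sts/cm.
17.78 × 2 = 35.56 sts.
→ 36.

Cast on 36 stitches.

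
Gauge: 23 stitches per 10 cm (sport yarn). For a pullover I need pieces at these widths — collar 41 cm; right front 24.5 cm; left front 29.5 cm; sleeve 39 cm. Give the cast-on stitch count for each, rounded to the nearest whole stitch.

Rate = 23/10 = 2.3 sts per cm.
collar: 41 × 2.3 = 94.30 → 94.
right front: 24.5 × 2.3 = 56.35 → 56.
left front: 29.5 × 2.3 = 67.85 → 68.
sleeve: 39 × 2.3 = 89.70 → 90.

collar 94; right front 56; left front 68; sleeve 90.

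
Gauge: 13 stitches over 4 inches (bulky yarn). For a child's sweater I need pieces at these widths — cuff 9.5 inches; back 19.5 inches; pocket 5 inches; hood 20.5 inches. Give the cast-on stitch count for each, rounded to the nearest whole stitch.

Rate = 13/4 = 3.25 sts per in.
cuff: 9.5 × 3.25 = 30.88 → 31.
back: 19.5 × 3.25 = 63.38 → 63.
pocket: 5 × 3.25 = 16.25 → 16.
hood: 20.5 × 3.25 = 66.62 → 67.

cuff 31; back 63; pocket 16; hood 67.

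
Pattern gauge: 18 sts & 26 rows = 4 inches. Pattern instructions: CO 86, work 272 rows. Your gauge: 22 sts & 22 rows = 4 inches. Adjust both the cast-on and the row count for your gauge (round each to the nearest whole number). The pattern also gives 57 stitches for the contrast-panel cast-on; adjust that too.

Stitches: 86 × 22/18 = 105.11 → 105.
Rows: 272 × 22/26 = 230.15 → 230.
contrast-panel cast-on: 57 × 22/18 = 69.67 → 70.

Cast on 105 stitches; work 230 rows; contrast-panel cast-on 70 stitches.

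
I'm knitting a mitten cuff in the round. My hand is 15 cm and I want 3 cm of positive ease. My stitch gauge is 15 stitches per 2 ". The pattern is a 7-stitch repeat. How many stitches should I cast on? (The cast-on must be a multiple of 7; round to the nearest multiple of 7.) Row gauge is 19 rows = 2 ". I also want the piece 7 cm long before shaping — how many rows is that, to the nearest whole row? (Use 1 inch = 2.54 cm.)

Cast on 56 stitches; work 26 rows.

Finished = 15 + 3 = 18 cm.
18 cm × 1/2.54 = 7.09 inches.
15/2 = 7.5 sts per in; 7.09 × 7.5 = 53.15 sts.
Nearest multiple of 7 → 56.
7 cm = 2.76 inches; × 9.5 = 26.18 → 26 rows.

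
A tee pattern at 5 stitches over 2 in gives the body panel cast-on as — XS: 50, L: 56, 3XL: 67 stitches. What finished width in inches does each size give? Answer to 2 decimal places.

5/2 = 2.5 sts per in.
XS: 50 / 2.5 = 20.000 → 20.00 in.
L: 56 / 2.5 = 22.400 → 22.40 in.
3XL: 67 / 2.5 = 26.800 → 26.80 in.

XS 20.00 inches; L 22.40 inches; 3XL 26.80 inches.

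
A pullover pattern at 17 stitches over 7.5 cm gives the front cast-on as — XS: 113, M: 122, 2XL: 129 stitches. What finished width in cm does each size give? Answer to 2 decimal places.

17/7.5 = 2.267 sts per cm.
XS: 113 / 2.267 = 49.853 → 49.85 cm.
M: 122 / 2.267 = 53.824 → 53.82 cm.
2XL: 129 / 2.267 = 56.912 → 56.91 cm.

XS 49.85 cm; M 53.82 cm; 2XL 56.91 cm.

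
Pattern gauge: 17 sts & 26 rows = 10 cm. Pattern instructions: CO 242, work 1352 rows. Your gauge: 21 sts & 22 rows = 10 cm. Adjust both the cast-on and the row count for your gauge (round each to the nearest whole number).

Stitches: 242 × 21/17 = 298.94 → 299.
Rows: 1352 × 22/26 = 1144.00 → 1144.

Cast on 299 stitches; work 1144 rows.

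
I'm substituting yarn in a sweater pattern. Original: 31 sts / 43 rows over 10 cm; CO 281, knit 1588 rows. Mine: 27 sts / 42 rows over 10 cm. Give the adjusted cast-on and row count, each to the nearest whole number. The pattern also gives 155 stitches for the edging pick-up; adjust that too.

Stitches: 281 × 27/31 = 244.74 → 245.
Rows: 1588 × 42/43 = 1551.07 → 1551.
edging pick-up: 155 × 27/31 = 135.00 → 135.

Cast on 245 stitches; work 1551 rows; edging pick-up 135 stitches.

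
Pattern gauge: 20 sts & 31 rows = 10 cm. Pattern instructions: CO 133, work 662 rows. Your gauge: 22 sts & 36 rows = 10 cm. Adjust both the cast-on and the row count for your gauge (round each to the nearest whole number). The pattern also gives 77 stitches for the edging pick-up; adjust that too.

Stitches: 133 × 22/20 = 146.30 → 146.
Rows: 662 × 36/31 = 768.77 → 769.
edging pick-up: 77 × 22/20 = 84.70 → 85.

Cast on 146 stitches; work 769 rows; edging pick-up 85 stitches.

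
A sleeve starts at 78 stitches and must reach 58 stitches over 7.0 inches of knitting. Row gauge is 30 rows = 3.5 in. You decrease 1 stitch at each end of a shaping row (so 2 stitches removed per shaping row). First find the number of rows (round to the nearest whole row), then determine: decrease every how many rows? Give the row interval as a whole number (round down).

Decrease every 6th row.

Rows = 7.0 × 8.571 = 60.0 → 60 rows.
Stitches to remove: 20 → 10 shaping rows (at 2 st each).
60 / 10 = 6.00 → every 6 rows.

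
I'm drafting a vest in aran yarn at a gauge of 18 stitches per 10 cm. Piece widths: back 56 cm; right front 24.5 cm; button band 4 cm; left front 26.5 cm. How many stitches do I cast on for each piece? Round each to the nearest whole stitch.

Rate = 18/10 = 1.8 sts per cm.
back: 56 × 1.8 = 100.80 → 101.
right front: 24.5 × 1.8 = 44.10 → 44.
button band: 4 × 1.8 = 7.20 → 7.
left front: 26.5 × 1.8 = 47.70 → 48.

back 101; right front 44; button band 7; left front 48.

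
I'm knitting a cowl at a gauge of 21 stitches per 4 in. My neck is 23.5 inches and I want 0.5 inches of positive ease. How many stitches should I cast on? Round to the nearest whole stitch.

126 stitches.

Finished = 23.5 + 0.5 = 24 in.
21 / 4 = 5.25 sts per inch.
24.00 × 5.25 = 126.00 sts.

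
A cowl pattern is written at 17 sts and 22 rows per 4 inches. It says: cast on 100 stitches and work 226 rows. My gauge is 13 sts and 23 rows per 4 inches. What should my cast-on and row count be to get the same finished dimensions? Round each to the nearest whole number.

Cast on 76 stitches; work 236 rows.

Stitches: 100 × 13/17 = 76.47 → 76.
Rows: 226 × 23/22 = 236.27 → 236.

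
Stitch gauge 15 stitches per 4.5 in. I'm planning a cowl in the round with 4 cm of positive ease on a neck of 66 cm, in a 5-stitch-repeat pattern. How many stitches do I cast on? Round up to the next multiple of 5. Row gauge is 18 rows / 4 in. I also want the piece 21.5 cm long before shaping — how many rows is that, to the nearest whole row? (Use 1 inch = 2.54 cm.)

Cast on 95 stitches; work 38 rows.

Finished = 66 + 4 = 70 cm.
70 cm × 1/2.54 = 27.56 inches.
15/4.5 = 3.333 sts per in; 27.56 × 3.333 = 91.86 sts.
Next multiple of 5 → 95.
21.5 cm = 8.46 inches; × 4.5 = 38.09 → 38 rows.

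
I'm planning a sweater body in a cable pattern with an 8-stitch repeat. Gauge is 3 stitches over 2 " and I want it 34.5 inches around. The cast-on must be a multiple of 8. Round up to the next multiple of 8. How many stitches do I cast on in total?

3 / 2 = 1.5 sts per inch.
34.5 × 1.5 = 51.75 sts.
Next multiple of 8: 56.

CO 56 sts.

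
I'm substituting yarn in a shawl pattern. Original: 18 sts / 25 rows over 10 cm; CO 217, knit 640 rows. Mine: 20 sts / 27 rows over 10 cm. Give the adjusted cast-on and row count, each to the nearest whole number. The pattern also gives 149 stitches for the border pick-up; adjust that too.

Stitches: 217 × 20/18 = 241.11 → 241.
Rows: 640 × 27/25 = 691.20 → 691.
border pick-up: 149 × 20/18 = 165.56 → 166.

Cast on 241 stitches; work 691 rows; border pick-up 166 stitches.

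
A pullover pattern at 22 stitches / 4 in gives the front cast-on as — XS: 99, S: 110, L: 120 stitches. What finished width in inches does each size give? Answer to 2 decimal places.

22/4 = 5.5 sts per in.
XS: 99 / 5.5 = 18.000 → 18.00 in.
S: 110 / 5.5 = 20.000 → 20.00 in.
L: 120 / 5.5 = 21.818 → 21.82 in.

XS 18.00 inches; S 20.00 inches; L 21.82 inches.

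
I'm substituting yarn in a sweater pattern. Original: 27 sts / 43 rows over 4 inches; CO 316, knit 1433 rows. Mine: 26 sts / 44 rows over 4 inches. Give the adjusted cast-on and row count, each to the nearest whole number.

Cast on 304 stitches; work 1466 rows.

Stitches: 316 × 26/27 = 304.30 → 304.
Rows: 1433 × 44/43 = 1466.33 → 1466.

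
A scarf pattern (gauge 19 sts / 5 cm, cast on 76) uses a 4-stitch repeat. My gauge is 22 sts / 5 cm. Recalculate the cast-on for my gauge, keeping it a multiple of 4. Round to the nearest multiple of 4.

CO 88 sts.

76 × 22 / 19 = 88.00.
Nearest multiple of 4: 88.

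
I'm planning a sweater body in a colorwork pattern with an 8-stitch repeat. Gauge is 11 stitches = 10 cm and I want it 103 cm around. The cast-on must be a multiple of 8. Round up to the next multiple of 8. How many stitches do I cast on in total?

120 stitches.

11 / 10 = 1.1 sts per cm.
103 × 1.1 = 113.30 sts.
Next multiple of 8: 120.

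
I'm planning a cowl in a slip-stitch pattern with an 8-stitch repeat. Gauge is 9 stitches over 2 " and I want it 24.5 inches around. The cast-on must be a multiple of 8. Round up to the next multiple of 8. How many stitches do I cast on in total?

Cast on 112 stitches.

9 / 2 = 4.5 sts per inch.
24.5 × 4.5 = 110.25 sts.
Next multiple of 8: 112.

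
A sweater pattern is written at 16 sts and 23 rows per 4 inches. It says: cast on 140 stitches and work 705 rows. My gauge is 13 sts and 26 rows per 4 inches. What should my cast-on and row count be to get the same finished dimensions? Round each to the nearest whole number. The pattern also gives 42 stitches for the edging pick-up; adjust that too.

Cast on 114 stitches; work 797 rows; edging pick-up 34 stitches.

Stitches: 140 × 13/16 = 113.75 → 114.
Rows: 705 × 26/23 = 796.96 → 797.
edging pick-up: 42 × 13/16 = 34.12 → 34.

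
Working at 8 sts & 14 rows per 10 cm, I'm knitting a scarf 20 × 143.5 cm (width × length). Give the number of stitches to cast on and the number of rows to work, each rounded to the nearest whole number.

Stitch gauge = 8/10 = 0.8 sts/cm; 20 × 0.8 = 16.00 → 16 sts.
Row gauge = 14/10 = 1.4 rows/cm; 143.5 × 1.4 = 200.90 → 201 rows.

Cast on 16 stitches and work 201 rows.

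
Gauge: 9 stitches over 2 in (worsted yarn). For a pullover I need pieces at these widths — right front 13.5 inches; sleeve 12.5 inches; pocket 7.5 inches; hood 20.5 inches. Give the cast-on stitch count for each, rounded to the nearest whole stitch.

right front 61; sleeve 56; pocket 34; hood 92.

Rate = 9/2 = 4.5 sts per in.
right front: 13.5 × 4.5 = 60.75 → 61.
sleeve: 12.5 × 4.5 = 56.25 → 56.
pocket: 7.5 × 4.5 = 33.75 → 34.
hood: 20.5 × 4.5 = 92.25 → 92.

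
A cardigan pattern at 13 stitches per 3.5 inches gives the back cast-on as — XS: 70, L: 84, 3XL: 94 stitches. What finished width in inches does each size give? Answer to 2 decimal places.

13/3.5 = 3.714 sts per in.
XS: 70 / 3.714 = 18.846 → 18.85 in.
L: 84 / 3.714 = 22.615 → 22.62 in.
3XL: 94 / 3.714 = 25.308 → 25.31 in.

XS 18.85 inches; L 22.62 inches; 3XL 25.31 inches.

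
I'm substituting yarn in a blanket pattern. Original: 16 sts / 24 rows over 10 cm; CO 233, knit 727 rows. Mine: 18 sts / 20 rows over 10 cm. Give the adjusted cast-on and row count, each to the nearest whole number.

Stitches: 233 × 18/16 = 262.12 → 262.
Rows: 727 × 20/24 = 605.83 → 606.

Cast on 262 stitches; work 606 rows.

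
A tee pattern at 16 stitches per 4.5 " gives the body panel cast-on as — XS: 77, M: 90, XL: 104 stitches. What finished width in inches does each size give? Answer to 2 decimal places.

16/4.5 = 3.556 sts per in.
XS: 77 / 3.556 = 21.656 → 21.66 in.
M: 90 / 3.556 = 25.312 → 25.31 in.
XL: 104 / 3.556 = 29.250 → 29.25 in.

XS 21.66 inches; M 25.31 inches; XL 29.25 inches.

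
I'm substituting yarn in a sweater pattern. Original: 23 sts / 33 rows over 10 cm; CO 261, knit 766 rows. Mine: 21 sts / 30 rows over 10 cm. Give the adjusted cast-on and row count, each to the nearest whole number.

Cast on 238 stitches; work 696 rows.

Stitches: 261 × 21/23 = 238.30 → 238.
Rows: 766 × 30/33 = 696.36 → 696.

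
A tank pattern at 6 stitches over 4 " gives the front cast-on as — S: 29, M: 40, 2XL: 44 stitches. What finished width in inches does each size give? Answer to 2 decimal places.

S 19.33 inches; M 26.67 inches; 2XL 29.33 inches.

6/4 = 1.5 sts per in.
S: 29 / 1.5 = 19.333 → 19.33 in.
M: 40 / 1.5 = 26.667 → 26.67 in.
2XL: 44 / 1.5 = 29.333 → 29.33 in.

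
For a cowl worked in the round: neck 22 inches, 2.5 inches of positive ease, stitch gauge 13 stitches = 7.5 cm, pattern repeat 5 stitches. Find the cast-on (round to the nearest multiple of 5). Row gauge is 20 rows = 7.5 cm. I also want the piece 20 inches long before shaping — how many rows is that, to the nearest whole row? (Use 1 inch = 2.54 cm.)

Cast on 110 stitches; work 135 rows.

Finished = 22 + 2.5 = 24.5 inches.
24.5 inches × 2.54 = 62.23 cm.
13/7.5 = 1.733 sts per cm; 62.23 × 1.733 = 107.87 sts.
Nearest multiple of 5 → 110.
20 inches = 50.80 cm; × 2.667 = 135.47 → 135 rows.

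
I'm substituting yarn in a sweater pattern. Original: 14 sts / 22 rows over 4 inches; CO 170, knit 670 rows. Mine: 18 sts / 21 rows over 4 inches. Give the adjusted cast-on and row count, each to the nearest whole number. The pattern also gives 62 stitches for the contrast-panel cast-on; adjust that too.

Cast on 219 stitches; work 640 rows; contrast-panel cast-on 80 stitches.

Stitches: 170 × 18/14 = 218.57 → 219.
Rows: 670 × 21/22 = 639.55 → 640.
contrast-panel cast-on: 62 × 18/14 = 79.71 → 80.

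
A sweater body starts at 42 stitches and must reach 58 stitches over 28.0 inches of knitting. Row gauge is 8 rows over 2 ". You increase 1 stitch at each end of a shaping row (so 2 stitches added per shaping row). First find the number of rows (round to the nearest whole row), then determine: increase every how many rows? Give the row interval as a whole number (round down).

Rows = 28.0 × 4 = 112.0 → 112 rows.
Stitches to add: 16 → 8 shaping rows (at 2 st each).
112 / 8 = 14.00 → every 14 rows.

Increase every 14th row.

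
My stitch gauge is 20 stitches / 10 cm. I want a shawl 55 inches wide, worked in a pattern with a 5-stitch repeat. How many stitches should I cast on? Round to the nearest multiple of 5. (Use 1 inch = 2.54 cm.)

280 stitches.

55 in = 55 × 2.54 = 139.70 cm.
20 / 10 = 2 sts/cm.
139.70 × 2 = 279.40 sts.
→ 280.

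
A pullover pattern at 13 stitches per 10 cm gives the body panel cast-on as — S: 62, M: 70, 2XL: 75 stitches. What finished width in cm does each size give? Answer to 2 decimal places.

13/10 = 1.3 sts per cm.
S: 62 / 1.3 = 47.692 → 47.69 cm.
M: 70 / 1.3 = 53.846 → 53.85 cm.
2XL: 75 / 1.3 = 57.692 → 57.69 cm.

S 47.69 cm; M 53.85 cm; 2XL 57.69 cm.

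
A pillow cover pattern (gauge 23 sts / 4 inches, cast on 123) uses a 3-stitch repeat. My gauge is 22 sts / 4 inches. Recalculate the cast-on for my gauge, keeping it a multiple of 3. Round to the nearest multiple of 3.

123 × 22 / 23 = 117.65.
Nearest multiple of 3: 117.

117 stitches.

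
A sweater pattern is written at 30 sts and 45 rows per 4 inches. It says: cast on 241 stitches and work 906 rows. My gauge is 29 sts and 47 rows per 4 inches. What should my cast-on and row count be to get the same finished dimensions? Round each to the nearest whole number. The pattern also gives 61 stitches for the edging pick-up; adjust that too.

Stitches: 241 × 29/30 = 232.97 → 233.
Rows: 906 × 47/45 = 946.27 → 946.
edging pick-up: 61 × 29/30 = 58.97 → 59.

Cast on 233 stitches; work 946 rows; edging pick-up 59 stitches.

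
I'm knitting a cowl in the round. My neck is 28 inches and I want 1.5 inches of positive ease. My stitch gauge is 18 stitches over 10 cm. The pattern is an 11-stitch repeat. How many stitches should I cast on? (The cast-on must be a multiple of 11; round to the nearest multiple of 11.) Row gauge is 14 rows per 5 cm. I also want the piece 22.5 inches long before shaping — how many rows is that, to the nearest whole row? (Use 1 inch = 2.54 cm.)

Cast on 132 stitches; work 160 rows.

Finished = 28 + 1.5 = 29.5 inches.
29.5 inches × 2.54 = 74.93 cm.
18/10 = 1.8 sts per cm; 74.93 × 1.8 = 134.87 sts.
Nearest multiple of 11 → 132.
22.5 inches = 57.15 cm; × 2.8 = 160.02 → 160 rows.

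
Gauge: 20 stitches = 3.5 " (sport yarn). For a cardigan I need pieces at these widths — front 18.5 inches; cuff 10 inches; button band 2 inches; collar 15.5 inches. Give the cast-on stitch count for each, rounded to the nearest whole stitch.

Rate = 20/3.5 = 5.714 sts per in.
front: 18.5 × 5.714 = 105.71 → 106.
cuff: 10 × 5.714 = 57.14 → 57.
button band: 2 × 5.714 = 11.43 → 11.
collar: 15.5 × 5.714 = 88.57 → 89.

front 106; cuff 57; button band 11; collar 89.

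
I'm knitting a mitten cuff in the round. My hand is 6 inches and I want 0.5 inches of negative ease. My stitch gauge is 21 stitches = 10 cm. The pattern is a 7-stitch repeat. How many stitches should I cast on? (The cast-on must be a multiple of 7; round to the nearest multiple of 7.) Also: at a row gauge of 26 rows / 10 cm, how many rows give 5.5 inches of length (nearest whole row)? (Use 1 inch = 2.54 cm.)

Cast on 28 stitches; work 36 rows.

Finished = 6 − 0.5 = 5.5 inches.
5.5 inches × 2.54 = 13.97 cm.
21/10 = 2.1 sts per cm; 13.97 × 2.1 = 29.34 sts.
Nearest multiple of 7 → 28.
5.5 inches = 13.97 cm; × 2.6 = 36.32 → 36 rows.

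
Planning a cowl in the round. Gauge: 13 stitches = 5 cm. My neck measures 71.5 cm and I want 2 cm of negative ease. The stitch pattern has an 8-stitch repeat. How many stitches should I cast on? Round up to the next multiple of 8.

Finished = 71.5 − 2 = 69.5 cm.
13 / 5 = 2.6 sts/cm.
69.5 × 2.6 = 180.70 sts.
Next multiple of 8: 184.

Cast on 184 stitches.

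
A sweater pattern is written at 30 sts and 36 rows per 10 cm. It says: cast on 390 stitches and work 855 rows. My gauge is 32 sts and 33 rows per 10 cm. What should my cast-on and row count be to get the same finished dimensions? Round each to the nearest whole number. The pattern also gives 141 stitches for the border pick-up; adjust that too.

Cast on 416 stitches; work 784 rows; border pick-up 150 stitches.

Stitches: 390 × 32/30 = 416.00 → 416.
Rows: 855 × 33/36 = 783.75 → 784.
border pick-up: 141 × 32/30 = 150.40 → 150.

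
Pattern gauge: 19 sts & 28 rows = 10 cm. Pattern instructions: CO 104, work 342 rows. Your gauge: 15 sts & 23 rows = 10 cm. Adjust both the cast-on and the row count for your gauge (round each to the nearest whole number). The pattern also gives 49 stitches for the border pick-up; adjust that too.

Cast on 82 stitches; work 281 rows; border pick-up 39 stitches.

Stitches: 104 × 15/19 = 82.11 → 82.
Rows: 342 × 23/28 = 280.93 → 281.
border pick-up: 49 × 15/19 = 38.68 → 39.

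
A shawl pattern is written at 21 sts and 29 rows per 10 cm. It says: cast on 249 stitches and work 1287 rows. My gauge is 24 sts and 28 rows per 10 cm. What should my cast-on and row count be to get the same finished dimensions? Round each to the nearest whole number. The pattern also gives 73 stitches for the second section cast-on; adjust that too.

Cast on 285 stitches; work 1243 rows; second section cast-on 83 stitches.

Stitches: 249 × 24/21 = 284.57 → 285.
Rows: 1287 × 28/29 = 1242.62 → 1243.
second section cast-on: 73 × 24/21 = 83.43 → 83.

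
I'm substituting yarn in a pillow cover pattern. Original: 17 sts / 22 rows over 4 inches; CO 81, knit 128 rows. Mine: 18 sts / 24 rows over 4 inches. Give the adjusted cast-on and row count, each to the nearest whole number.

Stitches: 81 × 18/17 = 85.76 → 86.
Rows: 128 × 24/22 = 139.64 → 140.

Cast on 86 stitches; work 140 rows.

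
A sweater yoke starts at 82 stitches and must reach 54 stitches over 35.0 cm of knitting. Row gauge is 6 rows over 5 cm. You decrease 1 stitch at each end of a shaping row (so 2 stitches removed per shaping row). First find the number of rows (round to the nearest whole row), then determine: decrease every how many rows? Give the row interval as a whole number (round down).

Rows = 35.0 × 1.2 = 42.0 → 42 rows.
Stitches to remove: 28 → 14 shaping rows (at 2 st each).
42 / 14 = 3.00 → every 3 rows.

Decrease every 3rd row.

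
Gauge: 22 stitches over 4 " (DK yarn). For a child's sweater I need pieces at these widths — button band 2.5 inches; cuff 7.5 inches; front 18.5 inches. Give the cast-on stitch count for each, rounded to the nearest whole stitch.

Rate = 22/4 = 5.5 sts per in.
button band: 2.5 × 5.5 = 13.75 → 14.
cuff: 7.5 × 5.5 = 41.25 → 41.
front: 18.5 × 5.5 = 101.75 → 102.

button band 14; cuff 41; front 102.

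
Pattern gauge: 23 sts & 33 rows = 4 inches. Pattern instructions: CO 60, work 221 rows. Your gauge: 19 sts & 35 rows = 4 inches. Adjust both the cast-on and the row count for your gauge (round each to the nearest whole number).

Stitches: 60 × 19/23 = 49.57 → 50.
Rows: 221 × 35/33 = 234.39 → 234.

Cast on 50 stitches; work 234 rows.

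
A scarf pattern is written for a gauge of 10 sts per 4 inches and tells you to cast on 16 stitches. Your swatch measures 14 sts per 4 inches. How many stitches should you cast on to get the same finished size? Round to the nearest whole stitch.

Scale factor = 14 / 10 = 1.400.
16 × 14 / 10 = 22.40 sts.
→ 22 sts.

CO 22 sts.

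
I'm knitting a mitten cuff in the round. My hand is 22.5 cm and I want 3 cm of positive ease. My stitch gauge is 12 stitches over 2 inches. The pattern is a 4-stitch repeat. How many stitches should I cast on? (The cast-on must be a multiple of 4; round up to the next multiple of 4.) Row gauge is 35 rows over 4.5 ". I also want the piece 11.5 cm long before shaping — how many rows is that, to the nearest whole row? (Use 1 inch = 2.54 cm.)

Cast on 64 stitches; work 35 rows.

Finished = 22.5 + 3 = 25.5 cm.
25.5 cm × 1/2.54 = 10.04 inches.
12/2 = 6 sts per in; 10.04 × 6 = 60.24 sts.
Next multiple of 4 → 64.
11.5 cm = 4.53 inches; × 7.778 = 35.21 → 35 rows.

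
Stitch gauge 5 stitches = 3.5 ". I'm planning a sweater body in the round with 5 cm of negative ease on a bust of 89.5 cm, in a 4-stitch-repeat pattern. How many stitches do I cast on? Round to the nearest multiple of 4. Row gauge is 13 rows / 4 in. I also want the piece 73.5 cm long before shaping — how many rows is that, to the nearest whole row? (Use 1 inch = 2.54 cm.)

Finished = 89.5 − 5 = 84.5 cm.
84.5 cm × 1/2.54 = 33.27 inches.
5/3.5 = 1.429 sts per in; 33.27 × 1.429 = 47.53 sts.
Nearest multiple of 4 → 48.
73.5 cm = 28.94 inches; × 3.25 = 94.05 → 94 rows.

Cast on 48 stitches; work 94 rows.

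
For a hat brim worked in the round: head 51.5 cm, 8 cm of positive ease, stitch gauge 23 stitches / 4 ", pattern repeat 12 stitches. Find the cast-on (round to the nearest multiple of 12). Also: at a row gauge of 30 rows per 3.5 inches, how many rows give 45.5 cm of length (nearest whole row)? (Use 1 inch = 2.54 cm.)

Finished = 51.5 + 8 = 59.5 cm.
59.5 cm × 1/2.54 = 23.43 inches.
23/4 = 5.75 sts per in; 23.43 × 5.75 = 134.69 sts.
Nearest multiple of 12 → 132.
45.5 cm = 17.91 inches; × 8.571 = 153.54 → 154 rows.

Cast on 132 stitches; work 154 rows.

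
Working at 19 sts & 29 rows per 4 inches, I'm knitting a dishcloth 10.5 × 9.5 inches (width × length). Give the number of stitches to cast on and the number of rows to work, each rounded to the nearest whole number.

Cast on 50 stitches and work 69 rows.

Stitch gauge = 19/4 = 4.75 sts/in; 10.5 × 4.75 = 49.88 → 50 sts.
Row gauge = 29/4 = 7.25 rows/in; 9.5 × 7.25 = 68.88 → 69 rows.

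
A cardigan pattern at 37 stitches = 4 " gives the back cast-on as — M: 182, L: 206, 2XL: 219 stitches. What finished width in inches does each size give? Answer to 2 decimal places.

M 19.68 inches; L 22.27 inches; 2XL 23.68 inches.

37/4 = 9.25 sts per in.
M: 182 / 9.25 = 19.676 → 19.68 in.
L: 206 / 9.25 = 22.270 → 22.27 in.
2XL: 219 / 9.25 = 23.676 → 23.68 in.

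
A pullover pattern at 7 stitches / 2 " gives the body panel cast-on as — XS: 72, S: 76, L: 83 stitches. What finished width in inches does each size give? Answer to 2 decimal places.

XS 20.57 inches; S 21.71 inches; L 23.71 inches.

7/2 = 3.5 sts per in.
XS: 72 / 3.5 = 20.571 → 20.57 in.
S: 76 / 3.5 = 21.714 → 21.71 in.
L: 83 / 3.5 = 23.714 → 23.71 in.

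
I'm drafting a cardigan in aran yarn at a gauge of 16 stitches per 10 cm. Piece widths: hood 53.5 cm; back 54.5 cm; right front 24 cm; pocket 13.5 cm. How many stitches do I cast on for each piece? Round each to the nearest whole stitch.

hood 86; back 87; right front 38; pocket 22.

Rate = 16/10 = 1.6 sts per cm.
hood: 53.5 × 1.6 = 85.60 → 86.
back: 54.5 × 1.6 = 87.20 → 87.
right front: 24 × 1.6 = 38.40 → 38.
pocket: 13.5 × 1.6 = 21.60 → 22.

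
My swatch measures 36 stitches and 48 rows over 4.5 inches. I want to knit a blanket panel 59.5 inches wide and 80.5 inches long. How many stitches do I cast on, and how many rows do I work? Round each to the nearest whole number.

Cast on 476 stitches and work 859 rows.

Stitch gauge = 36/4.5 = 8 sts/in; 59.5 × 8 = 476.00 → 476 sts.
Row gauge = 48/4.5 = 10.667 rows/in; 80.5 × 10.667 = 858.67 → 859 rows.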